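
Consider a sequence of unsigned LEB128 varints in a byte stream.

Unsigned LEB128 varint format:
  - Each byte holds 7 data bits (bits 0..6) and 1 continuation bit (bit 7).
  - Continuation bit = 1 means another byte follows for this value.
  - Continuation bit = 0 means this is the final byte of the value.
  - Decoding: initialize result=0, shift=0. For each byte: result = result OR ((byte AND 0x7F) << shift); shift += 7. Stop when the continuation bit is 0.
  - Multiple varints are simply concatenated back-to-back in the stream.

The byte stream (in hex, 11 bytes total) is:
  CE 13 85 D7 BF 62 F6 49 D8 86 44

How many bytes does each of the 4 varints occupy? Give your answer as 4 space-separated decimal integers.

  byte[0]=0xCE cont=1 payload=0x4E=78: acc |= 78<<0 -> acc=78 shift=7
  byte[1]=0x13 cont=0 payload=0x13=19: acc |= 19<<7 -> acc=2510 shift=14 [end]
Varint 1: bytes[0:2] = CE 13 -> value 2510 (2 byte(s))
  byte[2]=0x85 cont=1 payload=0x05=5: acc |= 5<<0 -> acc=5 shift=7
  byte[3]=0xD7 cont=1 payload=0x57=87: acc |= 87<<7 -> acc=11141 shift=14
  byte[4]=0xBF cont=1 payload=0x3F=63: acc |= 63<<14 -> acc=1043333 shift=21
  byte[5]=0x62 cont=0 payload=0x62=98: acc |= 98<<21 -> acc=206564229 shift=28 [end]
Varint 2: bytes[2:6] = 85 D7 BF 62 -> value 206564229 (4 byte(s))
  byte[6]=0xF6 cont=1 payload=0x76=118: acc |= 118<<0 -> acc=118 shift=7
  byte[7]=0x49 cont=0 payload=0x49=73: acc |= 73<<7 -> acc=9462 shift=14 [end]
Varint 3: bytes[6:8] = F6 49 -> value 9462 (2 byte(s))
  byte[8]=0xD8 cont=1 payload=0x58=88: acc |= 88<<0 -> acc=88 shift=7
  byte[9]=0x86 cont=1 payload=0x06=6: acc |= 6<<7 -> acc=856 shift=14
  byte[10]=0x44 cont=0 payload=0x44=68: acc |= 68<<14 -> acc=1114968 shift=21 [end]
Varint 4: bytes[8:11] = D8 86 44 -> value 1114968 (3 byte(s))

Answer: 2 4 2 3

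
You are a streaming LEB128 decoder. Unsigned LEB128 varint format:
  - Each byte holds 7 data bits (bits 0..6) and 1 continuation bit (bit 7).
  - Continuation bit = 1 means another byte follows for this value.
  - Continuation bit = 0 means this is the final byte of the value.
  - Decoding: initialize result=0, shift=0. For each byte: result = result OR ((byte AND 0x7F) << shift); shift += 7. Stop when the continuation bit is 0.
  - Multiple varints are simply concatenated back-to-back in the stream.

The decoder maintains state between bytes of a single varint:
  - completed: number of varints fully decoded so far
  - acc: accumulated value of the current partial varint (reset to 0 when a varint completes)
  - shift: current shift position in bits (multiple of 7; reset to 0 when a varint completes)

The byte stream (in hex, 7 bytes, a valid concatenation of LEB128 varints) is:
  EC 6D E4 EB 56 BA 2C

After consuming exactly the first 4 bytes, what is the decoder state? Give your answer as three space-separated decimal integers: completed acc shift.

Answer: 1 13796 14

Derivation:
byte[0]=0xEC cont=1 payload=0x6C: acc |= 108<<0 -> completed=0 acc=108 shift=7
byte[1]=0x6D cont=0 payload=0x6D: varint #1 complete (value=14060); reset -> completed=1 acc=0 shift=0
byte[2]=0xE4 cont=1 payload=0x64: acc |= 100<<0 -> completed=1 acc=100 shift=7
byte[3]=0xEB cont=1 payload=0x6B: acc |= 107<<7 -> completed=1 acc=13796 shift=14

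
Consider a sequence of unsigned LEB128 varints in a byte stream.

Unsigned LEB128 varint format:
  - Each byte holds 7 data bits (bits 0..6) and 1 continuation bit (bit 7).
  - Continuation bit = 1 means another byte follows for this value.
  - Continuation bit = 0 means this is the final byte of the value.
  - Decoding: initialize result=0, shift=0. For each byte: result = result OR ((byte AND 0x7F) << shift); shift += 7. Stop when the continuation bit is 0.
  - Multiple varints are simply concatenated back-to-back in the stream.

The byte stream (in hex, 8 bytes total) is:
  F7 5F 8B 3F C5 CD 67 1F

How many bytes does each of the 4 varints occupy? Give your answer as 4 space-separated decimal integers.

  byte[0]=0xF7 cont=1 payload=0x77=119: acc |= 119<<0 -> acc=119 shift=7
  byte[1]=0x5F cont=0 payload=0x5F=95: acc |= 95<<7 -> acc=12279 shift=14 [end]
Varint 1: bytes[0:2] = F7 5F -> value 12279 (2 byte(s))
  byte[2]=0x8B cont=1 payload=0x0B=11: acc |= 11<<0 -> acc=11 shift=7
  byte[3]=0x3F cont=0 payload=0x3F=63: acc |= 63<<7 -> acc=8075 shift=14 [end]
Varint 2: bytes[2:4] = 8B 3F -> value 8075 (2 byte(s))
  byte[4]=0xC5 cont=1 payload=0x45=69: acc |= 69<<0 -> acc=69 shift=7
  byte[5]=0xCD cont=1 payload=0x4D=77: acc |= 77<<7 -> acc=9925 shift=14
  byte[6]=0x67 cont=0 payload=0x67=103: acc |= 103<<14 -> acc=1697477 shift=21 [end]
Varint 3: bytes[4:7] = C5 CD 67 -> value 1697477 (3 byte(s))
  byte[7]=0x1F cont=0 payload=0x1F=31: acc |= 31<<0 -> acc=31 shift=7 [end]
Varint 4: bytes[7:8] = 1F -> value 31 (1 byte(s))

Answer: 2 2 3 1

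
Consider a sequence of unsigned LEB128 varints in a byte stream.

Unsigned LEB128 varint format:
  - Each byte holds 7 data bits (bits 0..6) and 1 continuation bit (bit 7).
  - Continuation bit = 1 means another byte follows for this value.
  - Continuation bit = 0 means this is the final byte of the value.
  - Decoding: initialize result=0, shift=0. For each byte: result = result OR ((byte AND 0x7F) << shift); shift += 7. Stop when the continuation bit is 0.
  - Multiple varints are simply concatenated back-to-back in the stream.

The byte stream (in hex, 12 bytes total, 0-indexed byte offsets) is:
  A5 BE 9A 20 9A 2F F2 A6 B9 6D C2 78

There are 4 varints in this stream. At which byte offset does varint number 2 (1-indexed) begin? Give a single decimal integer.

  byte[0]=0xA5 cont=1 payload=0x25=37: acc |= 37<<0 -> acc=37 shift=7
  byte[1]=0xBE cont=1 payload=0x3E=62: acc |= 62<<7 -> acc=7973 shift=14
  byte[2]=0x9A cont=1 payload=0x1A=26: acc |= 26<<14 -> acc=433957 shift=21
  byte[3]=0x20 cont=0 payload=0x20=32: acc |= 32<<21 -> acc=67542821 shift=28 [end]
Varint 1: bytes[0:4] = A5 BE 9A 20 -> value 67542821 (4 byte(s))
  byte[4]=0x9A cont=1 payload=0x1A=26: acc |= 26<<0 -> acc=26 shift=7
  byte[5]=0x2F cont=0 payload=0x2F=47: acc |= 47<<7 -> acc=6042 shift=14 [end]
Varint 2: bytes[4:6] = 9A 2F -> value 6042 (2 byte(s))
  byte[6]=0xF2 cont=1 payload=0x72=114: acc |= 114<<0 -> acc=114 shift=7
  byte[7]=0xA6 cont=1 payload=0x26=38: acc |= 38<<7 -> acc=4978 shift=14
  byte[8]=0xB9 cont=1 payload=0x39=57: acc |= 57<<14 -> acc=938866 shift=21
  byte[9]=0x6D cont=0 payload=0x6D=109: acc |= 109<<21 -> acc=229528434 shift=28 [end]
Varint 3: bytes[6:10] = F2 A6 B9 6D -> value 229528434 (4 byte(s))
  byte[10]=0xC2 cont=1 payload=0x42=66: acc |= 66<<0 -> acc=66 shift=7
  byte[11]=0x78 cont=0 payload=0x78=120: acc |= 120<<7 -> acc=15426 shift=14 [end]
Varint 4: bytes[10:12] = C2 78 -> value 15426 (2 byte(s))

Answer: 4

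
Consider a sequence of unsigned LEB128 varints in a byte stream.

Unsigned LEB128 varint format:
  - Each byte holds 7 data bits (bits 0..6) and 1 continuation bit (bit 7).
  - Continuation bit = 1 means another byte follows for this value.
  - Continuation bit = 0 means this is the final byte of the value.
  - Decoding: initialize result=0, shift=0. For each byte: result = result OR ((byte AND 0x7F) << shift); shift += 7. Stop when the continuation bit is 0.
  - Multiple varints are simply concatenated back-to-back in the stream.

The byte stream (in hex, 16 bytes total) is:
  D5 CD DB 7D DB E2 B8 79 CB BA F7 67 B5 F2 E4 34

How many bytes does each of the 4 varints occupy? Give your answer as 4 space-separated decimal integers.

  byte[0]=0xD5 cont=1 payload=0x55=85: acc |= 85<<0 -> acc=85 shift=7
  byte[1]=0xCD cont=1 payload=0x4D=77: acc |= 77<<7 -> acc=9941 shift=14
  byte[2]=0xDB cont=1 payload=0x5B=91: acc |= 91<<14 -> acc=1500885 shift=21
  byte[3]=0x7D cont=0 payload=0x7D=125: acc |= 125<<21 -> acc=263644885 shift=28 [end]
Varint 1: bytes[0:4] = D5 CD DB 7D -> value 263644885 (4 byte(s))
  byte[4]=0xDB cont=1 payload=0x5B=91: acc |= 91<<0 -> acc=91 shift=7
  byte[5]=0xE2 cont=1 payload=0x62=98: acc |= 98<<7 -> acc=12635 shift=14
  byte[6]=0xB8 cont=1 payload=0x38=56: acc |= 56<<14 -> acc=930139 shift=21
  byte[7]=0x79 cont=0 payload=0x79=121: acc |= 121<<21 -> acc=254685531 shift=28 [end]
Varint 2: bytes[4:8] = DB E2 B8 79 -> value 254685531 (4 byte(s))
  byte[8]=0xCB cont=1 payload=0x4B=75: acc |= 75<<0 -> acc=75 shift=7
  byte[9]=0xBA cont=1 payload=0x3A=58: acc |= 58<<7 -> acc=7499 shift=14
  byte[10]=0xF7 cont=1 payload=0x77=119: acc |= 119<<14 -> acc=1957195 shift=21
  byte[11]=0x67 cont=0 payload=0x67=103: acc |= 103<<21 -> acc=217963851 shift=28 [end]
Varint 3: bytes[8:12] = CB BA F7 67 -> value 217963851 (4 byte(s))
  byte[12]=0xB5 cont=1 payload=0x35=53: acc |= 53<<0 -> acc=53 shift=7
  byte[13]=0xF2 cont=1 payload=0x72=114: acc |= 114<<7 -> acc=14645 shift=14
  byte[14]=0xE4 cont=1 payload=0x64=100: acc |= 100<<14 -> acc=1653045 shift=21
  byte[15]=0x34 cont=0 payload=0x34=52: acc |= 52<<21 -> acc=110704949 shift=28 [end]
Varint 4: bytes[12:16] = B5 F2 E4 34 -> value 110704949 (4 byte(s))

Answer: 4 4 4 4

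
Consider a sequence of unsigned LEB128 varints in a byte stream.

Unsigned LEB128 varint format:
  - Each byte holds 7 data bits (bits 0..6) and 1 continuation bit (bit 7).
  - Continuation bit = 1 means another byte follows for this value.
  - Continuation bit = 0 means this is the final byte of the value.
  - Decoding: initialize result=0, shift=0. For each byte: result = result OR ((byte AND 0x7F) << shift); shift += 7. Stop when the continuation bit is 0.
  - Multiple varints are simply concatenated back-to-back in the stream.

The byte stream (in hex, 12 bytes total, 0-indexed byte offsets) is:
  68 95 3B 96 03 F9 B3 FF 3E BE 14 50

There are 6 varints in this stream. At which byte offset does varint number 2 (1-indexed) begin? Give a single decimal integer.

  byte[0]=0x68 cont=0 payload=0x68=104: acc |= 104<<0 -> acc=104 shift=7 [end]
Varint 1: bytes[0:1] = 68 -> value 104 (1 byte(s))
  byte[1]=0x95 cont=1 payload=0x15=21: acc |= 21<<0 -> acc=21 shift=7
  byte[2]=0x3B cont=0 payload=0x3B=59: acc |= 59<<7 -> acc=7573 shift=14 [end]
Varint 2: bytes[1:3] = 95 3B -> value 7573 (2 byte(s))
  byte[3]=0x96 cont=1 payload=0x16=22: acc |= 22<<0 -> acc=22 shift=7
  byte[4]=0x03 cont=0 payload=0x03=3: acc |= 3<<7 -> acc=406 shift=14 [end]
Varint 3: bytes[3:5] = 96 03 -> value 406 (2 byte(s))
  byte[5]=0xF9 cont=1 payload=0x79=121: acc |= 121<<0 -> acc=121 shift=7
  byte[6]=0xB3 cont=1 payload=0x33=51: acc |= 51<<7 -> acc=6649 shift=14
  byte[7]=0xFF cont=1 payload=0x7F=127: acc |= 127<<14 -> acc=2087417 shift=21
  byte[8]=0x3E cont=0 payload=0x3E=62: acc |= 62<<21 -> acc=132110841 shift=28 [end]
Varint 4: bytes[5:9] = F9 B3 FF 3E -> value 132110841 (4 byte(s))
  byte[9]=0xBE cont=1 payload=0x3E=62: acc |= 62<<0 -> acc=62 shift=7
  byte[10]=0x14 cont=0 payload=0x14=20: acc |= 20<<7 -> acc=2622 shift=14 [end]
Varint 5: bytes[9:11] = BE 14 -> value 2622 (2 byte(s))
  byte[11]=0x50 cont=0 payload=0x50=80: acc |= 80<<0 -> acc=80 shift=7 [end]
Varint 6: bytes[11:12] = 50 -> value 80 (1 byte(s))

Answer: 1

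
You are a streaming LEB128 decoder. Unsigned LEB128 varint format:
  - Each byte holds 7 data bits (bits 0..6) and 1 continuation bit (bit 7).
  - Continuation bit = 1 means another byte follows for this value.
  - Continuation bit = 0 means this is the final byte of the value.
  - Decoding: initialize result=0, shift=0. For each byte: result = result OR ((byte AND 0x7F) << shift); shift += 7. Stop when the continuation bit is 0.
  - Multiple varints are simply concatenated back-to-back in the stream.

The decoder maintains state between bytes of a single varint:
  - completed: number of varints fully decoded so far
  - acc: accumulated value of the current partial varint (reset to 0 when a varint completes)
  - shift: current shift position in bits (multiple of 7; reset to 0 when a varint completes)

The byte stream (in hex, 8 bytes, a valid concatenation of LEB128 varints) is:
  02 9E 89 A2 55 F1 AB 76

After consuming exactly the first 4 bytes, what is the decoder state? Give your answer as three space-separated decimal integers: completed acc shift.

byte[0]=0x02 cont=0 payload=0x02: varint #1 complete (value=2); reset -> completed=1 acc=0 shift=0
byte[1]=0x9E cont=1 payload=0x1E: acc |= 30<<0 -> completed=1 acc=30 shift=7
byte[2]=0x89 cont=1 payload=0x09: acc |= 9<<7 -> completed=1 acc=1182 shift=14
byte[3]=0xA2 cont=1 payload=0x22: acc |= 34<<14 -> completed=1 acc=558238 shift=21

Answer: 1 558238 21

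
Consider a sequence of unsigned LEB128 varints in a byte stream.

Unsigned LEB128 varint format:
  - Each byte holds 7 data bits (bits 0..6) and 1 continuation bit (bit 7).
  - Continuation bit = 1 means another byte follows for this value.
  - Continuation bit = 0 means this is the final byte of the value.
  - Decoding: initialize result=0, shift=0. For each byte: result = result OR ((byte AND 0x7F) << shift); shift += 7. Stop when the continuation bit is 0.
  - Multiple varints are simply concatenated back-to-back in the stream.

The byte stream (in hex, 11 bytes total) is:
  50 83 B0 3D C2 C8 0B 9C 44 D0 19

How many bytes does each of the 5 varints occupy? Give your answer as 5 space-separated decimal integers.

  byte[0]=0x50 cont=0 payload=0x50=80: acc |= 80<<0 -> acc=80 shift=7 [end]
Varint 1: bytes[0:1] = 50 -> value 80 (1 byte(s))
  byte[1]=0x83 cont=1 payload=0x03=3: acc |= 3<<0 -> acc=3 shift=7
  byte[2]=0xB0 cont=1 payload=0x30=48: acc |= 48<<7 -> acc=6147 shift=14
  byte[3]=0x3D cont=0 payload=0x3D=61: acc |= 61<<14 -> acc=1005571 shift=21 [end]
Varint 2: bytes[1:4] = 83 B0 3D -> value 1005571 (3 byte(s))
  byte[4]=0xC2 cont=1 payload=0x42=66: acc |= 66<<0 -> acc=66 shift=7
  byte[5]=0xC8 cont=1 payload=0x48=72: acc |= 72<<7 -> acc=9282 shift=14
  byte[6]=0x0B cont=0 payload=0x0B=11: acc |= 11<<14 -> acc=189506 shift=21 [end]
Varint 3: bytes[4:7] = C2 C8 0B -> value 189506 (3 byte(s))
  byte[7]=0x9C cont=1 payload=0x1C=28: acc |= 28<<0 -> acc=28 shift=7
  byte[8]=0x44 cont=0 payload=0x44=68: acc |= 68<<7 -> acc=8732 shift=14 [end]
Varint 4: bytes[7:9] = 9C 44 -> value 8732 (2 byte(s))
  byte[9]=0xD0 cont=1 payload=0x50=80: acc |= 80<<0 -> acc=80 shift=7
  byte[10]=0x19 cont=0 payload=0x19=25: acc |= 25<<7 -> acc=3280 shift=14 [end]
Varint 5: bytes[9:11] = D0 19 -> value 3280 (2 byte(s))

Answer: 1 3 3 2 2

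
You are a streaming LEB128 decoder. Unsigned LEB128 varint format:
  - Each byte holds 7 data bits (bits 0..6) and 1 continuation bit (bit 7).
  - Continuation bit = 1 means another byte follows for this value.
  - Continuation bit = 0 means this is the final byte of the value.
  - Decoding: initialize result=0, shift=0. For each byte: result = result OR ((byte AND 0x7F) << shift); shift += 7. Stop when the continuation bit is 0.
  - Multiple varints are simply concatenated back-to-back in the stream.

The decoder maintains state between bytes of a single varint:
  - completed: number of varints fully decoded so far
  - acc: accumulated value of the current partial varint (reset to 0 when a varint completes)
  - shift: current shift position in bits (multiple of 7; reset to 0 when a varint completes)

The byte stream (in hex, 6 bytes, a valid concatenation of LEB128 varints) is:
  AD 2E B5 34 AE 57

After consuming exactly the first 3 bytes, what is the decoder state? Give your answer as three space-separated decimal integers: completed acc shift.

Answer: 1 53 7

Derivation:
byte[0]=0xAD cont=1 payload=0x2D: acc |= 45<<0 -> completed=0 acc=45 shift=7
byte[1]=0x2E cont=0 payload=0x2E: varint #1 complete (value=5933); reset -> completed=1 acc=0 shift=0
byte[2]=0xB5 cont=1 payload=0x35: acc |= 53<<0 -> completed=1 acc=53 shift=7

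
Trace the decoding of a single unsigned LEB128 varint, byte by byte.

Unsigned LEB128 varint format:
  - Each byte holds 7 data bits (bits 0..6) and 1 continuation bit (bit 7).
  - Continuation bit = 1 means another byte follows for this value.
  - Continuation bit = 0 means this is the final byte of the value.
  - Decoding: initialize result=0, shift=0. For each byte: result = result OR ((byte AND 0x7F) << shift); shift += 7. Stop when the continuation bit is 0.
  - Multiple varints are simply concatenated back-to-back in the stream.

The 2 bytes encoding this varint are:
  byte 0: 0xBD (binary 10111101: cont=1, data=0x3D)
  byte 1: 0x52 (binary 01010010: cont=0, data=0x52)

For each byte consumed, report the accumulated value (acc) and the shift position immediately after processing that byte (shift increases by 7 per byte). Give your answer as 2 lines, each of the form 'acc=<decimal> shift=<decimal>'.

Answer: acc=61 shift=7
acc=10557 shift=14

Derivation:
byte 0=0xBD: payload=0x3D=61, contrib = 61<<0 = 61; acc -> 61, shift -> 7
byte 1=0x52: payload=0x52=82, contrib = 82<<7 = 10496; acc -> 10557, shift -> 14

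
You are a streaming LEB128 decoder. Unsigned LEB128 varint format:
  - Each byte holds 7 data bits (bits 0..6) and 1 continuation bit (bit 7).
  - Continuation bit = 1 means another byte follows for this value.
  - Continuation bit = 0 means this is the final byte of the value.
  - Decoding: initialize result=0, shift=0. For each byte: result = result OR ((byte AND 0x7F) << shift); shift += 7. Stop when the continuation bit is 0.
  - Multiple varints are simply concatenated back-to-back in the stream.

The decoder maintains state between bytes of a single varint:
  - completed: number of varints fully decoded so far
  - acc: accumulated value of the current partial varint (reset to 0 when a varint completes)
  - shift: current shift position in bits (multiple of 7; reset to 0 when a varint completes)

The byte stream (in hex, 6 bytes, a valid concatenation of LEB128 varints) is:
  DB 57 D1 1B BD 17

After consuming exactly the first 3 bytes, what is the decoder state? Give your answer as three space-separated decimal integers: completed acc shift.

Answer: 1 81 7

Derivation:
byte[0]=0xDB cont=1 payload=0x5B: acc |= 91<<0 -> completed=0 acc=91 shift=7
byte[1]=0x57 cont=0 payload=0x57: varint #1 complete (value=11227); reset -> completed=1 acc=0 shift=0
byte[2]=0xD1 cont=1 payload=0x51: acc |= 81<<0 -> completed=1 acc=81 shift=7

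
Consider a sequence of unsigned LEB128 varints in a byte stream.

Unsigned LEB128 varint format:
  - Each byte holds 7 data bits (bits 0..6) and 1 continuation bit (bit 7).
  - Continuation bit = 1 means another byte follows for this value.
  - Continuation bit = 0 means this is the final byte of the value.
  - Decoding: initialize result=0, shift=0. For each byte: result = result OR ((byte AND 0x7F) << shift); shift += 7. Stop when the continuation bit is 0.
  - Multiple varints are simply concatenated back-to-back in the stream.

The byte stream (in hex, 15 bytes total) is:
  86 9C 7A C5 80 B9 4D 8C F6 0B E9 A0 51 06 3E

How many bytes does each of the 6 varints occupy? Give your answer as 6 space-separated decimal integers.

  byte[0]=0x86 cont=1 payload=0x06=6: acc |= 6<<0 -> acc=6 shift=7
  byte[1]=0x9C cont=1 payload=0x1C=28: acc |= 28<<7 -> acc=3590 shift=14
  byte[2]=0x7A cont=0 payload=0x7A=122: acc |= 122<<14 -> acc=2002438 shift=21 [end]
Varint 1: bytes[0:3] = 86 9C 7A -> value 2002438 (3 byte(s))
  byte[3]=0xC5 cont=1 payload=0x45=69: acc |= 69<<0 -> acc=69 shift=7
  byte[4]=0x80 cont=1 payload=0x00=0: acc |= 0<<7 -> acc=69 shift=14
  byte[5]=0xB9 cont=1 payload=0x39=57: acc |= 57<<14 -> acc=933957 shift=21
  byte[6]=0x4D cont=0 payload=0x4D=77: acc |= 77<<21 -> acc=162414661 shift=28 [end]
Varint 2: bytes[3:7] = C5 80 B9 4D -> value 162414661 (4 byte(s))
  byte[7]=0x8C cont=1 payload=0x0C=12: acc |= 12<<0 -> acc=12 shift=7
  byte[8]=0xF6 cont=1 payload=0x76=118: acc |= 118<<7 -> acc=15116 shift=14
  byte[9]=0x0B cont=0 payload=0x0B=11: acc |= 11<<14 -> acc=195340 shift=21 [end]
Varint 3: bytes[7:10] = 8C F6 0B -> value 195340 (3 byte(s))
  byte[10]=0xE9 cont=1 payload=0x69=105: acc |= 105<<0 -> acc=105 shift=7
  byte[11]=0xA0 cont=1 payload=0x20=32: acc |= 32<<7 -> acc=4201 shift=14
  byte[12]=0x51 cont=0 payload=0x51=81: acc |= 81<<14 -> acc=1331305 shift=21 [end]
Varint 4: bytes[10:13] = E9 A0 51 -> value 1331305 (3 byte(s))
  byte[13]=0x06 cont=0 payload=0x06=6: acc |= 6<<0 -> acc=6 shift=7 [end]
Varint 5: bytes[13:14] = 06 -> value 6 (1 byte(s))
  byte[14]=0x3E cont=0 payload=0x3E=62: acc |= 62<<0 -> acc=62 shift=7 [end]
Varint 6: bytes[14:15] = 3E -> value 62 (1 byte(s))

Answer: 3 4 3 3 1 1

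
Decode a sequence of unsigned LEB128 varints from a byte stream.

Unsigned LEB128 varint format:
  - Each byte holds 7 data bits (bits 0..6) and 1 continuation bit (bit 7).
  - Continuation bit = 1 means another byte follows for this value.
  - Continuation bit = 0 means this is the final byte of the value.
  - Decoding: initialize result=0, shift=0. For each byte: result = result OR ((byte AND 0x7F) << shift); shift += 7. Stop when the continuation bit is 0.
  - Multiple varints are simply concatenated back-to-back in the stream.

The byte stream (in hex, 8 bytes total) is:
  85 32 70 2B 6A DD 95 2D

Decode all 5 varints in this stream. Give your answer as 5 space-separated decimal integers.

Answer: 6405 112 43 106 740061

Derivation:
  byte[0]=0x85 cont=1 payload=0x05=5: acc |= 5<<0 -> acc=5 shift=7
  byte[1]=0x32 cont=0 payload=0x32=50: acc |= 50<<7 -> acc=6405 shift=14 [end]
Varint 1: bytes[0:2] = 85 32 -> value 6405 (2 byte(s))
  byte[2]=0x70 cont=0 payload=0x70=112: acc |= 112<<0 -> acc=112 shift=7 [end]
Varint 2: bytes[2:3] = 70 -> value 112 (1 byte(s))
  byte[3]=0x2B cont=0 payload=0x2B=43: acc |= 43<<0 -> acc=43 shift=7 [end]
Varint 3: bytes[3:4] = 2B -> value 43 (1 byte(s))
  byte[4]=0x6A cont=0 payload=0x6A=106: acc |= 106<<0 -> acc=106 shift=7 [end]
Varint 4: bytes[4:5] = 6A -> value 106 (1 byte(s))
  byte[5]=0xDD cont=1 payload=0x5D=93: acc |= 93<<0 -> acc=93 shift=7
  byte[6]=0x95 cont=1 payload=0x15=21: acc |= 21<<7 -> acc=2781 shift=14
  byte[7]=0x2D cont=0 payload=0x2D=45: acc |= 45<<14 -> acc=740061 shift=21 [end]
Varint 5: bytes[5:8] = DD 95 2D -> value 740061 (3 byte(s))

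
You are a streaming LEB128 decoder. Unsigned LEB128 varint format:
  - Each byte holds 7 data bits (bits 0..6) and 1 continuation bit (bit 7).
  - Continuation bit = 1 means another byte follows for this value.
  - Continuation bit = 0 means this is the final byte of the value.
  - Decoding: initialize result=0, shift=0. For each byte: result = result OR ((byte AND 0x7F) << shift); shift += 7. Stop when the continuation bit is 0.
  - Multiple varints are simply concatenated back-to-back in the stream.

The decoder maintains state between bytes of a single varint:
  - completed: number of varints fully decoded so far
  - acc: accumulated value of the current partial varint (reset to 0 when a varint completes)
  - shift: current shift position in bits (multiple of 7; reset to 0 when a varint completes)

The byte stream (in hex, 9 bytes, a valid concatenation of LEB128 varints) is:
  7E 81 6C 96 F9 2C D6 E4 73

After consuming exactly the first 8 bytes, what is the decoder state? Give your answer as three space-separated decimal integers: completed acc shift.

Answer: 3 12886 14

Derivation:
byte[0]=0x7E cont=0 payload=0x7E: varint #1 complete (value=126); reset -> completed=1 acc=0 shift=0
byte[1]=0x81 cont=1 payload=0x01: acc |= 1<<0 -> completed=1 acc=1 shift=7
byte[2]=0x6C cont=0 payload=0x6C: varint #2 complete (value=13825); reset -> completed=2 acc=0 shift=0
byte[3]=0x96 cont=1 payload=0x16: acc |= 22<<0 -> completed=2 acc=22 shift=7
byte[4]=0xF9 cont=1 payload=0x79: acc |= 121<<7 -> completed=2 acc=15510 shift=14
byte[5]=0x2C cont=0 payload=0x2C: varint #3 complete (value=736406); reset -> completed=3 acc=0 shift=0
byte[6]=0xD6 cont=1 payload=0x56: acc |= 86<<0 -> completed=3 acc=86 shift=7
byte[7]=0xE4 cont=1 payload=0x64: acc |= 100<<7 -> completed=3 acc=12886 shift=14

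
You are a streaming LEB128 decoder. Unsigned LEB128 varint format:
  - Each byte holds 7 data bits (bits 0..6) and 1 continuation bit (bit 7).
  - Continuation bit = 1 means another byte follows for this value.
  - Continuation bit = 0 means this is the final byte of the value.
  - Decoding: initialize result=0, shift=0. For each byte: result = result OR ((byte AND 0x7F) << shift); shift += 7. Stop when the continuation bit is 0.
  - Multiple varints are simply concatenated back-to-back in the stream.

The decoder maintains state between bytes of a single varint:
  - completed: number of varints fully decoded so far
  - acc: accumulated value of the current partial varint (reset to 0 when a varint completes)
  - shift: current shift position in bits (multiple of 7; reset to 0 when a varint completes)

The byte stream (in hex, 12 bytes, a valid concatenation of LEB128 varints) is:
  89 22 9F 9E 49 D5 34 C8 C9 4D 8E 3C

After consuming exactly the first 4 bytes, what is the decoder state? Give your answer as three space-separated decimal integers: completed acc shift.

byte[0]=0x89 cont=1 payload=0x09: acc |= 9<<0 -> completed=0 acc=9 shift=7
byte[1]=0x22 cont=0 payload=0x22: varint #1 complete (value=4361); reset -> completed=1 acc=0 shift=0
byte[2]=0x9F cont=1 payload=0x1F: acc |= 31<<0 -> completed=1 acc=31 shift=7
byte[3]=0x9E cont=1 payload=0x1E: acc |= 30<<7 -> completed=1 acc=3871 shift=14

Answer: 1 3871 14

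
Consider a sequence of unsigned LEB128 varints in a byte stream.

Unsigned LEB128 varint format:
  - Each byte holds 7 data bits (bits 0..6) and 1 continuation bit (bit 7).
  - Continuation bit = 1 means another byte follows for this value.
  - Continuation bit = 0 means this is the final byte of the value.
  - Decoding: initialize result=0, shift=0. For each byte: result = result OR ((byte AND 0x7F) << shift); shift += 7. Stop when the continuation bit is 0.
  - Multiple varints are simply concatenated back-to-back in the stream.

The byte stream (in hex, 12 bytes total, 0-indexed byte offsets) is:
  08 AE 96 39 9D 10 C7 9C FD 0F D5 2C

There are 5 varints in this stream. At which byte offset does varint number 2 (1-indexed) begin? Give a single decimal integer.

  byte[0]=0x08 cont=0 payload=0x08=8: acc |= 8<<0 -> acc=8 shift=7 [end]
Varint 1: bytes[0:1] = 08 -> value 8 (1 byte(s))
  byte[1]=0xAE cont=1 payload=0x2E=46: acc |= 46<<0 -> acc=46 shift=7
  byte[2]=0x96 cont=1 payload=0x16=22: acc |= 22<<7 -> acc=2862 shift=14
  byte[3]=0x39 cont=0 payload=0x39=57: acc |= 57<<14 -> acc=936750 shift=21 [end]
Varint 2: bytes[1:4] = AE 96 39 -> value 936750 (3 byte(s))
  byte[4]=0x9D cont=1 payload=0x1D=29: acc |= 29<<0 -> acc=29 shift=7
  byte[5]=0x10 cont=0 payload=0x10=16: acc |= 16<<7 -> acc=2077 shift=14 [end]
Varint 3: bytes[4:6] = 9D 10 -> value 2077 (2 byte(s))
  byte[6]=0xC7 cont=1 payload=0x47=71: acc |= 71<<0 -> acc=71 shift=7
  byte[7]=0x9C cont=1 payload=0x1C=28: acc |= 28<<7 -> acc=3655 shift=14
  byte[8]=0xFD cont=1 payload=0x7D=125: acc |= 125<<14 -> acc=2051655 shift=21
  byte[9]=0x0F cont=0 payload=0x0F=15: acc |= 15<<21 -> acc=33508935 shift=28 [end]
Varint 4: bytes[6:10] = C7 9C FD 0F -> value 33508935 (4 byte(s))
  byte[10]=0xD5 cont=1 payload=0x55=85: acc |= 85<<0 -> acc=85 shift=7
  byte[11]=0x2C cont=0 payload=0x2C=44: acc |= 44<<7 -> acc=5717 shift=14 [end]
Varint 5: bytes[10:12] = D5 2C -> value 5717 (2 byte(s))

Answer: 1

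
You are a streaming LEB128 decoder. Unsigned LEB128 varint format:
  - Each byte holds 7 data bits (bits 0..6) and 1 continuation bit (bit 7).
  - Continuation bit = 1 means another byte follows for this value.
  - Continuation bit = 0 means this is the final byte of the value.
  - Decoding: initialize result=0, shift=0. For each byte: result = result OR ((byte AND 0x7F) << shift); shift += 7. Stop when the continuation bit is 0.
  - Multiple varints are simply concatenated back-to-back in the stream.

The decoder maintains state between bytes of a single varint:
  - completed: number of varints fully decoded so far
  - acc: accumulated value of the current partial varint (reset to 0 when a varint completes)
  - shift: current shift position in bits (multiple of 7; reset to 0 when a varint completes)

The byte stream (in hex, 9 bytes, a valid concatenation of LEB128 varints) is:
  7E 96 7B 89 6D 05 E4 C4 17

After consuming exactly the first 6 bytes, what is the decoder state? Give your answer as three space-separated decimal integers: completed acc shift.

byte[0]=0x7E cont=0 payload=0x7E: varint #1 complete (value=126); reset -> completed=1 acc=0 shift=0
byte[1]=0x96 cont=1 payload=0x16: acc |= 22<<0 -> completed=1 acc=22 shift=7
byte[2]=0x7B cont=0 payload=0x7B: varint #2 complete (value=15766); reset -> completed=2 acc=0 shift=0
byte[3]=0x89 cont=1 payload=0x09: acc |= 9<<0 -> completed=2 acc=9 shift=7
byte[4]=0x6D cont=0 payload=0x6D: varint #3 complete (value=13961); reset -> completed=3 acc=0 shift=0
byte[5]=0x05 cont=0 payload=0x05: varint #4 complete (value=5); reset -> completed=4 acc=0 shift=0

Answer: 4 0 0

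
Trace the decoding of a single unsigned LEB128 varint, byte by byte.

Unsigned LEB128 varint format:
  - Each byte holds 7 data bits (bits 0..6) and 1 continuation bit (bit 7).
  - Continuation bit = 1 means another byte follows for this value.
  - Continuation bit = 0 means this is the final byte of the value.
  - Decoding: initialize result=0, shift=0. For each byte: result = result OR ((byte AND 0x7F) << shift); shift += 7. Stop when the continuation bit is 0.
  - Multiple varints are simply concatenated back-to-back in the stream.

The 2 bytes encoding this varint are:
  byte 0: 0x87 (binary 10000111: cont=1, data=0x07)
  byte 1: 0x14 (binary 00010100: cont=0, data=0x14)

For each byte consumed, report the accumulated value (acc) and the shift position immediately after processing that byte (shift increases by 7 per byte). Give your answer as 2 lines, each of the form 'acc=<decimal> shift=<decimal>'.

Answer: acc=7 shift=7
acc=2567 shift=14

Derivation:
byte 0=0x87: payload=0x07=7, contrib = 7<<0 = 7; acc -> 7, shift -> 7
byte 1=0x14: payload=0x14=20, contrib = 20<<7 = 2560; acc -> 2567, shift -> 14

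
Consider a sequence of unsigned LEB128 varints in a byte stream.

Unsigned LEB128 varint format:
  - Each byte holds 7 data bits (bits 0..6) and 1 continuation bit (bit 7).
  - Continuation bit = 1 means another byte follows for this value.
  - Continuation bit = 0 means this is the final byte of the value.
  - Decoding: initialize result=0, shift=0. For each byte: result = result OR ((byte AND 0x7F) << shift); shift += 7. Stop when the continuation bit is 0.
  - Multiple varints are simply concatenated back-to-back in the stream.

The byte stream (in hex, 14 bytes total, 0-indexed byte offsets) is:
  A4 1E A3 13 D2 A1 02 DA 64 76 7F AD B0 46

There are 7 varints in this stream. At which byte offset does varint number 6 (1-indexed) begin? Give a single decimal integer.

Answer: 10

Derivation:
  byte[0]=0xA4 cont=1 payload=0x24=36: acc |= 36<<0 -> acc=36 shift=7
  byte[1]=0x1E cont=0 payload=0x1E=30: acc |= 30<<7 -> acc=3876 shift=14 [end]
Varint 1: bytes[0:2] = A4 1E -> value 3876 (2 byte(s))
  byte[2]=0xA3 cont=1 payload=0x23=35: acc |= 35<<0 -> acc=35 shift=7
  byte[3]=0x13 cont=0 payload=0x13=19: acc |= 19<<7 -> acc=2467 shift=14 [end]
Varint 2: bytes[2:4] = A3 13 -> value 2467 (2 byte(s))
  byte[4]=0xD2 cont=1 payload=0x52=82: acc |= 82<<0 -> acc=82 shift=7
  byte[5]=0xA1 cont=1 payload=0x21=33: acc |= 33<<7 -> acc=4306 shift=14
  byte[6]=0x02 cont=0 payload=0x02=2: acc |= 2<<14 -> acc=37074 shift=21 [end]
Varint 3: bytes[4:7] = D2 A1 02 -> value 37074 (3 byte(s))
  byte[7]=0xDA cont=1 payload=0x5A=90: acc |= 90<<0 -> acc=90 shift=7
  byte[8]=0x64 cont=0 payload=0x64=100: acc |= 100<<7 -> acc=12890 shift=14 [end]
Varint 4: bytes[7:9] = DA 64 -> value 12890 (2 byte(s))
  byte[9]=0x76 cont=0 payload=0x76=118: acc |= 118<<0 -> acc=118 shift=7 [end]
Varint 5: bytes[9:10] = 76 -> value 118 (1 byte(s))
  byte[10]=0x7F cont=0 payload=0x7F=127: acc |= 127<<0 -> acc=127 shift=7 [end]
Varint 6: bytes[10:11] = 7F -> value 127 (1 byte(s))
  byte[11]=0xAD cont=1 payload=0x2D=45: acc |= 45<<0 -> acc=45 shift=7
  byte[12]=0xB0 cont=1 payload=0x30=48: acc |= 48<<7 -> acc=6189 shift=14
  byte[13]=0x46 cont=0 payload=0x46=70: acc |= 70<<14 -> acc=1153069 shift=21 [end]
Varint 7: bytes[11:14] = AD B0 46 -> value 1153069 (3 byte(s))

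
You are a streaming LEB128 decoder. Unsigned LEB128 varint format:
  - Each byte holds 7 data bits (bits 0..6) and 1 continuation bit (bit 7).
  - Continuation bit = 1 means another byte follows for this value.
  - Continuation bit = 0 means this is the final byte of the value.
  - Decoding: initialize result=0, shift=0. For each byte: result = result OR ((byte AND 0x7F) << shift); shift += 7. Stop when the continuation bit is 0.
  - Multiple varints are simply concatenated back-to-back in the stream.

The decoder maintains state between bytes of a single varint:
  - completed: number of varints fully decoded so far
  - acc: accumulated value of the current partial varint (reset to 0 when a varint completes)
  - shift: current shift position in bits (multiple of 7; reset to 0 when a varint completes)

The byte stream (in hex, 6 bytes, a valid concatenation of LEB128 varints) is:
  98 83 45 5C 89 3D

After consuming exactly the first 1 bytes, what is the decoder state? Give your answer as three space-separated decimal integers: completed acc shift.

Answer: 0 24 7

Derivation:
byte[0]=0x98 cont=1 payload=0x18: acc |= 24<<0 -> completed=0 acc=24 shift=7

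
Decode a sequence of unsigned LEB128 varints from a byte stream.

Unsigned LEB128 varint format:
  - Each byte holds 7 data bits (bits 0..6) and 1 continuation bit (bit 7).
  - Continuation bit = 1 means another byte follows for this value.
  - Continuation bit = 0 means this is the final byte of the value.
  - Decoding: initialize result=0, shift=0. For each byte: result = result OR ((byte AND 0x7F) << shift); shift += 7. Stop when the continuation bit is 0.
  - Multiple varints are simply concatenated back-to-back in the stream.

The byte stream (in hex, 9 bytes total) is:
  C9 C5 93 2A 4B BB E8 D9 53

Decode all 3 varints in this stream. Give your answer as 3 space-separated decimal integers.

Answer: 88400585 75 175535163

Derivation:
  byte[0]=0xC9 cont=1 payload=0x49=73: acc |= 73<<0 -> acc=73 shift=7
  byte[1]=0xC5 cont=1 payload=0x45=69: acc |= 69<<7 -> acc=8905 shift=14
  byte[2]=0x93 cont=1 payload=0x13=19: acc |= 19<<14 -> acc=320201 shift=21
  byte[3]=0x2A cont=0 payload=0x2A=42: acc |= 42<<21 -> acc=88400585 shift=28 [end]
Varint 1: bytes[0:4] = C9 C5 93 2A -> value 88400585 (4 byte(s))
  byte[4]=0x4B cont=0 payload=0x4B=75: acc |= 75<<0 -> acc=75 shift=7 [end]
Varint 2: bytes[4:5] = 4B -> value 75 (1 byte(s))
  byte[5]=0xBB cont=1 payload=0x3B=59: acc |= 59<<0 -> acc=59 shift=7
  byte[6]=0xE8 cont=1 payload=0x68=104: acc |= 104<<7 -> acc=13371 shift=14
  byte[7]=0xD9 cont=1 payload=0x59=89: acc |= 89<<14 -> acc=1471547 shift=21
  byte[8]=0x53 cont=0 payload=0x53=83: acc |= 83<<21 -> acc=175535163 shift=28 [end]
Varint 3: bytes[5:9] = BB E8 D9 53 -> value 175535163 (4 byte(s))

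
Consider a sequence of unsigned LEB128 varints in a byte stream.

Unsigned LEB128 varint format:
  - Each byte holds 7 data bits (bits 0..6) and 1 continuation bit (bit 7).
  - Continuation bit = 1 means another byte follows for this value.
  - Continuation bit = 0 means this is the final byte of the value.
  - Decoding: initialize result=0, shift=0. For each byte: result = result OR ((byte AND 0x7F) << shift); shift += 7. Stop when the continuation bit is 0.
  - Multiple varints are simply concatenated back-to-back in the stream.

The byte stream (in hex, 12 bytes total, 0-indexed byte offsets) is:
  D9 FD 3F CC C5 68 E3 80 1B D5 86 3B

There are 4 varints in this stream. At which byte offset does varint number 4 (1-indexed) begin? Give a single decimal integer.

Answer: 9

Derivation:
  byte[0]=0xD9 cont=1 payload=0x59=89: acc |= 89<<0 -> acc=89 shift=7
  byte[1]=0xFD cont=1 payload=0x7D=125: acc |= 125<<7 -> acc=16089 shift=14
  byte[2]=0x3F cont=0 payload=0x3F=63: acc |= 63<<14 -> acc=1048281 shift=21 [end]
Varint 1: bytes[0:3] = D9 FD 3F -> value 1048281 (3 byte(s))
  byte[3]=0xCC cont=1 payload=0x4C=76: acc |= 76<<0 -> acc=76 shift=7
  byte[4]=0xC5 cont=1 payload=0x45=69: acc |= 69<<7 -> acc=8908 shift=14
  byte[5]=0x68 cont=0 payload=0x68=104: acc |= 104<<14 -> acc=1712844 shift=21 [end]
Varint 2: bytes[3:6] = CC C5 68 -> value 1712844 (3 byte(s))
  byte[6]=0xE3 cont=1 payload=0x63=99: acc |= 99<<0 -> acc=99 shift=7
  byte[7]=0x80 cont=1 payload=0x00=0: acc |= 0<<7 -> acc=99 shift=14
  byte[8]=0x1B cont=0 payload=0x1B=27: acc |= 27<<14 -> acc=442467 shift=21 [end]
Varint 3: bytes[6:9] = E3 80 1B -> value 442467 (3 byte(s))
  byte[9]=0xD5 cont=1 payload=0x55=85: acc |= 85<<0 -> acc=85 shift=7
  byte[10]=0x86 cont=1 payload=0x06=6: acc |= 6<<7 -> acc=853 shift=14
  byte[11]=0x3B cont=0 payload=0x3B=59: acc |= 59<<14 -> acc=967509 shift=21 [end]
Varint 4: bytes[9:12] = D5 86 3B -> value 967509 (3 byte(s))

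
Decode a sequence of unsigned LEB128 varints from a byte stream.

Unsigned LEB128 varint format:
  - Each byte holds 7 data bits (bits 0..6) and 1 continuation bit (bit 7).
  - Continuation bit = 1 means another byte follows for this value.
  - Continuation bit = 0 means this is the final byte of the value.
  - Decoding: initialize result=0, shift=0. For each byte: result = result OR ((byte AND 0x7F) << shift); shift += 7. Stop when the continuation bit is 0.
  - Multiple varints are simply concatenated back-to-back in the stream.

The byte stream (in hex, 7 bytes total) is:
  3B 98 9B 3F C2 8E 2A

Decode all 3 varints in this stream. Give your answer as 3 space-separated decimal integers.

Answer: 59 1035672 689986

Derivation:
  byte[0]=0x3B cont=0 payload=0x3B=59: acc |= 59<<0 -> acc=59 shift=7 [end]
Varint 1: bytes[0:1] = 3B -> value 59 (1 byte(s))
  byte[1]=0x98 cont=1 payload=0x18=24: acc |= 24<<0 -> acc=24 shift=7
  byte[2]=0x9B cont=1 payload=0x1B=27: acc |= 27<<7 -> acc=3480 shift=14
  byte[3]=0x3F cont=0 payload=0x3F=63: acc |= 63<<14 -> acc=1035672 shift=21 [end]
Varint 2: bytes[1:4] = 98 9B 3F -> value 1035672 (3 byte(s))
  byte[4]=0xC2 cont=1 payload=0x42=66: acc |= 66<<0 -> acc=66 shift=7
  byte[5]=0x8E cont=1 payload=0x0E=14: acc |= 14<<7 -> acc=1858 shift=14
  byte[6]=0x2A cont=0 payload=0x2A=42: acc |= 42<<14 -> acc=689986 shift=21 [end]
Varint 3: bytes[4:7] = C2 8E 2A -> value 689986 (3 byte(s))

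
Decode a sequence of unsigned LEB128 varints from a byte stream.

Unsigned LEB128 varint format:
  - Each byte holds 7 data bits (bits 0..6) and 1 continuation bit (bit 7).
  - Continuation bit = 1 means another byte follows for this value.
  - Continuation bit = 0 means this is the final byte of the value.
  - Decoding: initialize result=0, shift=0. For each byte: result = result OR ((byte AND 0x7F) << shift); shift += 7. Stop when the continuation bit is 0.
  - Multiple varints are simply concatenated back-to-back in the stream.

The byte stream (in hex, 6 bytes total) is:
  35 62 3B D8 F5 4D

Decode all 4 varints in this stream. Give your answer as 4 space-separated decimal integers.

Answer: 53 98 59 1276632

Derivation:
  byte[0]=0x35 cont=0 payload=0x35=53: acc |= 53<<0 -> acc=53 shift=7 [end]
Varint 1: bytes[0:1] = 35 -> value 53 (1 byte(s))
  byte[1]=0x62 cont=0 payload=0x62=98: acc |= 98<<0 -> acc=98 shift=7 [end]
Varint 2: bytes[1:2] = 62 -> value 98 (1 byte(s))
  byte[2]=0x3B cont=0 payload=0x3B=59: acc |= 59<<0 -> acc=59 shift=7 [end]
Varint 3: bytes[2:3] = 3B -> value 59 (1 byte(s))
  byte[3]=0xD8 cont=1 payload=0x58=88: acc |= 88<<0 -> acc=88 shift=7
  byte[4]=0xF5 cont=1 payload=0x75=117: acc |= 117<<7 -> acc=15064 shift=14
  byte[5]=0x4D cont=0 payload=0x4D=77: acc |= 77<<14 -> acc=1276632 shift=21 [end]
Varint 4: bytes[3:6] = D8 F5 4D -> value 1276632 (3 byte(s))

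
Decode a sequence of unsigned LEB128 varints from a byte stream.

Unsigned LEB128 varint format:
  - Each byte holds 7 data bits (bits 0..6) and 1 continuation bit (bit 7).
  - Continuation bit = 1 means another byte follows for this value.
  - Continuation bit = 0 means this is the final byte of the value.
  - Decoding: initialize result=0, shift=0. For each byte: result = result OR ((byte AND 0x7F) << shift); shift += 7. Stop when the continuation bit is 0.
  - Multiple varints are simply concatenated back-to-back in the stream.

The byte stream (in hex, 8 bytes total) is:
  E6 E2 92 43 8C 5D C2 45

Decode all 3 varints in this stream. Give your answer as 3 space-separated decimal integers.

Answer: 140816742 11916 8898

Derivation:
  byte[0]=0xE6 cont=1 payload=0x66=102: acc |= 102<<0 -> acc=102 shift=7
  byte[1]=0xE2 cont=1 payload=0x62=98: acc |= 98<<7 -> acc=12646 shift=14
  byte[2]=0x92 cont=1 payload=0x12=18: acc |= 18<<14 -> acc=307558 shift=21
  byte[3]=0x43 cont=0 payload=0x43=67: acc |= 67<<21 -> acc=140816742 shift=28 [end]
Varint 1: bytes[0:4] = E6 E2 92 43 -> value 140816742 (4 byte(s))
  byte[4]=0x8C cont=1 payload=0x0C=12: acc |= 12<<0 -> acc=12 shift=7
  byte[5]=0x5D cont=0 payload=0x5D=93: acc |= 93<<7 -> acc=11916 shift=14 [end]
Varint 2: bytes[4:6] = 8C 5D -> value 11916 (2 byte(s))
  byte[6]=0xC2 cont=1 payload=0x42=66: acc |= 66<<0 -> acc=66 shift=7
  byte[7]=0x45 cont=0 payload=0x45=69: acc |= 69<<7 -> acc=8898 shift=14 [end]
Varint 3: bytes[6:8] = C2 45 -> value 8898 (2 byte(s))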